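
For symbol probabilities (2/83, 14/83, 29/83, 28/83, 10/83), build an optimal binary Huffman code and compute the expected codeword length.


Huffman construction (repeatedly merge the two least-probable nodes; each merge adds 1 bit to every symbol beneath it): 2/83 + 10/83 = 12/83; 12/83 + 14/83 = 26/83; 26/83 + 28/83 = 54/83; 29/83 + 54/83 = 1. Resulting codeword lengths (in the order the probabilities were given): (4, 3, 1, 2, 4). L_avg = sum(p_i * l_i) = 2/83*4 + 14/83*3 + 29/83*1 + 28/83*2 + 10/83*4 = 175/83 = 2.1084

2.1084 bits


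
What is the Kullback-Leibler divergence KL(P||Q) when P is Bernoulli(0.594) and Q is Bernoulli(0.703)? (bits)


KL = p*log2(p/q) + (1-p)*log2((1-p)/(1-q)) = 0.594*log2(0.594/0.703) + 0.406*log2(0.406/0.297) = 0.0387

0.0387 bits


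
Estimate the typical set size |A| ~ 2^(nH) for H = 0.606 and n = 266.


log2|A_typical| = nH = 266 * 0.606 = 161.196, so |A_typical| ~ 2^161.196 = 3.348e+48

3.348e+48


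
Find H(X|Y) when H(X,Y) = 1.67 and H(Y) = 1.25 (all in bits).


H(X|Y) = H(X,Y) - H(Y) = 1.67 - 1.25 = 0.42

0.42 bits


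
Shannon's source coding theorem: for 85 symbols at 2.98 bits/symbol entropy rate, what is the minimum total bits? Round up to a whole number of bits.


Minimum bits >= n * H = 85 * 2.98 = 253.3, rounded up to a whole number of bits = 254

254 bits


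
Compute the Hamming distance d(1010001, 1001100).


Count differing positions: . . ^ ^ ^ . ^ = 4 differences

4


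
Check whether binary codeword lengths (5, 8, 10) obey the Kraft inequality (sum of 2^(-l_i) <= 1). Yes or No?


Kraft sum = sum(2^(-l_i)) = 0.0361, need <= 1. Result: satisfied (a binary prefix-free code with these lengths exists)

Yes


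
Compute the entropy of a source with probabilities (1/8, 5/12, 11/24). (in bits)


H = -sum(p_i * log2(p_i)). Terms: -(1/8)*log2(1/8) = 0.375000; -(5/12)*log2(5/12) = 0.526264; -(11/24)*log2(11/24) = 0.515868. H = 0.375000 + 0.526264 + 0.515868 = 1.4171

1.4171 bits


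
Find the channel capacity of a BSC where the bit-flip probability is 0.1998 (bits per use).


H(p) = -p*log2(p) - (1-p)*log2(1-p) = -0.1998*log2(0.1998) - 0.8002*log2(0.8002) = 0.464210 + 0.257318 = 0.7215. C = 1 - H(p) = 1 - 0.7215 = 0.2785

0.2785 bits


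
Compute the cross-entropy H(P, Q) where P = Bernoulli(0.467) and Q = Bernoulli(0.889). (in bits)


H(P,Q) = -p*log2(q) - (1-p)*log2(1-q). -0.467*log2(0.889) = 0.079271; -0.533*log2(0.111) = 1.690339. H(P,Q) = 0.079271 + 1.690339 = 1.7696

1.7696 bits


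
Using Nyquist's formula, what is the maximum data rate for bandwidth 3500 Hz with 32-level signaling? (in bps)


Rate = 2 * B * log2(M) = 2 * 3500 * 5.0 = 35000.0

35000.0 bps


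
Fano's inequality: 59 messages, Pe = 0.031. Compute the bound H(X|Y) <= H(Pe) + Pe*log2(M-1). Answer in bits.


H(Pe) = -Pe*log2(Pe) - (1-Pe)*log2(1-Pe) = -0.031*log2(0.031) - 0.969*log2(0.969) = 0.155359 + 0.044023 = 0.1994. Pe*log2(M-1) = 0.031*log2(58) = 0.181597. Bound = H(Pe) + Pe*log2(M-1) = 0.155359 + 0.044023 + 0.181597 = 0.381

0.381 bits


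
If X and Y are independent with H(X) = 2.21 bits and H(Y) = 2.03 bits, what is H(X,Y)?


For independent variables, H(X,Y) = H(X) + H(Y) = 2.21 + 2.03 = 4.24

4.24 bits


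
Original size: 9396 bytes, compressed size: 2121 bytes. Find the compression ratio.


Ratio = original / compressed = 9396 / 2121 = 4.43

4.43


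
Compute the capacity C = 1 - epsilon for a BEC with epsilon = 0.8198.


C = 1 - epsilon = 1 - 0.8198 = 0.1802

0.1802 bits


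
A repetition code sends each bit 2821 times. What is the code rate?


Rate = k/n = 1/2821

1/2821


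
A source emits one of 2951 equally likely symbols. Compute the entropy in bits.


H = log2(n) = log2(2951) = 11.527

11.527 bits


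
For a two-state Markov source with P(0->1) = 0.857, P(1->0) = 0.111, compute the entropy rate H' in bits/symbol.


Stationary distribution: pi_0 = p10/(p01+p10) = 0.1147, pi_1 = 0.8853. Entropy rate H' = pi_0*H(p01) + pi_1*H(p10) = 0.1147*0.592 + 0.8853*0.5029 = 0.5131

0.5131 bits/symbol


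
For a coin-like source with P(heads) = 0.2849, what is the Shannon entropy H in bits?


H = -p*log2(p) - (1-p)*log2(1-p). -0.2849*log2(0.2849) = 0.516089; -0.7151*log2(0.7151) = 0.345953. H = 0.516089 + 0.345953 = 0.862

0.862 bits


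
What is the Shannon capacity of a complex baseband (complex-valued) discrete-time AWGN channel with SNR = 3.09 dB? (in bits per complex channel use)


SNR_linear = 10^(3.09/10) = 2.037; C = log2(1 + SNR_linear) = log2(1 + 2.037) = 1.6027

1.6027 bits/channel use


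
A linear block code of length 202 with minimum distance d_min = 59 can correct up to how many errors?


Correction capability = floor((d-1)/2) = floor((59-1)/2) = 29

29 errors


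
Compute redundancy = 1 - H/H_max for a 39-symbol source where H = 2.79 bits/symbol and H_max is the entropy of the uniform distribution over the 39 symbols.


H_max = log2(K) = log2(39) = 5.2854 bits/symbol. Redundancy = 1 - H/H_max = 1 - 2.79/5.2854 = 1 - 0.5279 = 0.4721

0.4721


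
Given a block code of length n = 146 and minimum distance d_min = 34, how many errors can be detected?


Detection capability = d_min - 1 = 34 - 1 = 33

33 errors


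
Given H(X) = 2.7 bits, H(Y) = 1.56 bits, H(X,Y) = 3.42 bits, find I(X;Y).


I(X;Y) = H(X) + H(Y) - H(X,Y) = 2.7 + 1.56 - 3.42 = 0.84

0.84 bits


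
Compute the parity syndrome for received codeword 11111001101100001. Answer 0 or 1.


Syndrome = XOR of all bits = 1 XOR 1 XOR 1 XOR 1 XOR 1 XOR 0 XOR 0 XOR 1 XOR 1 XOR 0 XOR 1 XOR 1 XOR 0 XOR 0 XOR 0 XOR 0 XOR 1 = 0

0


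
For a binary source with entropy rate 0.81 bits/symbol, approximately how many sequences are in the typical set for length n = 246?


log2|A_typical| = nH = 246 * 0.81 = 199.26, so |A_typical| ~ 2^199.26 = 9.621e+59

9.621e+59


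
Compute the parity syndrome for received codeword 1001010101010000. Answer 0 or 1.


Syndrome = XOR of all bits = 1 XOR 0 XOR 0 XOR 1 XOR 0 XOR 1 XOR 0 XOR 1 XOR 0 XOR 1 XOR 0 XOR 1 XOR 0 XOR 0 XOR 0 XOR 0 = 0

0


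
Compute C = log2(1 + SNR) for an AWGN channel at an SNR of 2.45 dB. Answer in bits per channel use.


SNR_linear = 10^(2.45/10) = 1.7579; C = log2(1 + SNR_linear) = log2(1 + 1.7579) = 1.4636

1.4636 bits/channel use


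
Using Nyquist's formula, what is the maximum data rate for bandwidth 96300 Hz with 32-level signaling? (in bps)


Rate = 2 * B * log2(M) = 2 * 96300 * 5.0 = 963000.0

963000.0 bps


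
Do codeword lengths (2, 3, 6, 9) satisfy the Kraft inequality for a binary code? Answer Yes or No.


Kraft sum = sum(2^(-l_i)) = 0.3926, need <= 1. Result: satisfied (a binary prefix-free code with these lengths exists)

Yes


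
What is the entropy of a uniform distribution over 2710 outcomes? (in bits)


H = log2(n) = log2(2710) = 11.4041

11.4041 bits


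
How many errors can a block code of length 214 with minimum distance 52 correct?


Correction capability = floor((d-1)/2) = floor((52-1)/2) = 25

25 errors


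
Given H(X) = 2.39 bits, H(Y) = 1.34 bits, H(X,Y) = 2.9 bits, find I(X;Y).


I(X;Y) = H(X) + H(Y) - H(X,Y) = 2.39 + 1.34 - 2.9 = 0.83

0.83 bits


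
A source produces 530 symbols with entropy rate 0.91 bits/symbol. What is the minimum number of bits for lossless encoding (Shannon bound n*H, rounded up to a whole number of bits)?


Minimum bits >= n * H = 530 * 0.91 = 482.3, rounded up to a whole number of bits = 483

483 bits


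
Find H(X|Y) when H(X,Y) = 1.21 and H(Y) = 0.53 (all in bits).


H(X|Y) = H(X,Y) - H(Y) = 1.21 - 0.53 = 0.68

0.68 bits


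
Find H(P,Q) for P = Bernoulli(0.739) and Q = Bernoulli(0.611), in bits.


H(P,Q) = -p*log2(q) - (1-p)*log2(1-q). -0.739*log2(0.611) = 0.525248; -0.261*log2(0.389) = 0.355523. H(P,Q) = 0.525248 + 0.355523 = 0.8808

0.8808 bits


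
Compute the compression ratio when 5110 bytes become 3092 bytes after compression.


Ratio = original / compressed = 5110 / 3092 = 1.6527

1.6527


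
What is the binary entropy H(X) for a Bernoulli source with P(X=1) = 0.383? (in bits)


H = -p*log2(p) - (1-p)*log2(1-p). -0.383*log2(0.383) = 0.530296; -0.617*log2(0.617) = 0.429838. H = 0.530296 + 0.429838 = 0.9601

0.9601 bits


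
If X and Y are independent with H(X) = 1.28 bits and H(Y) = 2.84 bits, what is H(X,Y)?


For independent variables, H(X,Y) = H(X) + H(Y) = 1.28 + 2.84 = 4.12

4.12 bits


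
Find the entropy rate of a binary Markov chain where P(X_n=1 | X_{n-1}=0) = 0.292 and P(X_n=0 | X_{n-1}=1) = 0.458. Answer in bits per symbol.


Stationary distribution: pi_0 = p10/(p01+p10) = 0.6107, pi_1 = 0.3893. Entropy rate H' = pi_0*H(p01) + pi_1*H(p10) = 0.6107*0.8713 + 0.3893*0.9949 = 0.9194

0.9194 bits/symbol


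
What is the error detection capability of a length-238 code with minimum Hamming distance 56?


Detection capability = d_min - 1 = 56 - 1 = 55

55 errors


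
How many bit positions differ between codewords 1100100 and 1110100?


Count differing positions: . . ^ . . . . = 1 differences

1


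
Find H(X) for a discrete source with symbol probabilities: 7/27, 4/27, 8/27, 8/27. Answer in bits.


H = -sum(p_i * log2(p_i)). Terms: -(7/27)*log2(7/27) = 0.504916; -(4/27)*log2(4/27) = 0.408131; -(8/27)*log2(8/27) = 0.519967; -(8/27)*log2(8/27) = 0.519967. H = 0.504916 + 0.408131 + 0.519967 + 0.519967 = 1.953

1.953 bits


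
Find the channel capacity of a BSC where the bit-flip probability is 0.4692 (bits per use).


H(p) = -p*log2(p) - (1-p)*log2(1-p) = -0.4692*log2(0.4692) - 0.5308*log2(0.5308) = 0.512237 + 0.485024 = 0.9973. C = 1 - H(p) = 1 - 0.9973 = 0.0027

0.0027 bits


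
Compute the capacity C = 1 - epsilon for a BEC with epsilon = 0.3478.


C = 1 - epsilon = 1 - 0.3478 = 0.6522

0.6522 bits


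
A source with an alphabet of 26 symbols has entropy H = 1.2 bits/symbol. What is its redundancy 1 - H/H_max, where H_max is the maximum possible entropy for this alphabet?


H_max = log2(K) = log2(26) = 4.7004 bits/symbol. Redundancy = 1 - H/H_max = 1 - 1.2/4.7004 = 1 - 0.2553 = 0.7447

0.7447


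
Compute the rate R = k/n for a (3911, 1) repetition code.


Rate = k/n = 1/3911

1/3911


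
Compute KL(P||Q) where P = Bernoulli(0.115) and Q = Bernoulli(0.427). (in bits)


KL = p*log2(p/q) + (1-p)*log2((1-p)/(1-q)) = 0.115*log2(0.115/0.427) + 0.885*log2(0.885/0.573) = 0.3374

0.3374 bits


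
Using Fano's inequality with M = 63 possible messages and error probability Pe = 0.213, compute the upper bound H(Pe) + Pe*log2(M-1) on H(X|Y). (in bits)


H(Pe) = -Pe*log2(Pe) - (1-Pe)*log2(1-Pe) = -0.213*log2(0.213) - 0.787*log2(0.787) = 0.475219 + 0.271959 = 0.7472. Pe*log2(M-1) = 0.213*log2(62) = 1.268244. Bound = H(Pe) + Pe*log2(M-1) = 0.475219 + 0.271959 + 1.268244 = 2.0154

2.0154 bits


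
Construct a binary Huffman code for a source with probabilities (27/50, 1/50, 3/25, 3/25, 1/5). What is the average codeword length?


Huffman construction (repeatedly merge the two least-probable nodes; each merge adds 1 bit to every symbol beneath it): 1/50 + 3/25 = 7/50; 3/25 + 7/50 = 13/50; 1/5 + 13/50 = 23/50; 23/50 + 27/50 = 1. Resulting codeword lengths (in the order the probabilities were given): (1, 4, 4, 3, 2). L_avg = sum(p_i * l_i) = 27/50*1 + 1/50*4 + 3/25*4 + 3/25*3 + 1/5*2 = 93/50 = 1.86

1.86 bits


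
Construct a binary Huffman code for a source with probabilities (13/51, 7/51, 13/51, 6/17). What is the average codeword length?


Huffman construction (repeatedly merge the two least-probable nodes; each merge adds 1 bit to every symbol beneath it): 7/51 + 13/51 = 20/51; 13/51 + 6/17 = 31/51; 20/51 + 31/51 = 1. Resulting codeword lengths (in the order the probabilities were given): (2, 2, 2, 2). L_avg = sum(p_i * l_i) = 13/51*2 + 7/51*2 + 13/51*2 + 6/17*2 = 2

2.0 bits


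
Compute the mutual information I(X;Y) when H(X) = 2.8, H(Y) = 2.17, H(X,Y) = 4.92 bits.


I(X;Y) = H(X) + H(Y) - H(X,Y) = 2.8 + 2.17 - 4.92 = 0.05

0.05 bits


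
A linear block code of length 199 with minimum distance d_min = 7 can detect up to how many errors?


Detection capability = d_min - 1 = 7 - 1 = 6

6 errors


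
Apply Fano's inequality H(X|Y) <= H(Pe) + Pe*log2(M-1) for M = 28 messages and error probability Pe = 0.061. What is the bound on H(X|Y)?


H(Pe) = -Pe*log2(Pe) - (1-Pe)*log2(1-Pe) = -0.061*log2(0.061) - 0.939*log2(0.939) = 0.246138 + 0.085264 = 0.3314. Pe*log2(M-1) = 0.061*log2(27) = 0.290048. Bound = H(Pe) + Pe*log2(M-1) = 0.246138 + 0.085264 + 0.290048 = 0.6214

0.6214 bits


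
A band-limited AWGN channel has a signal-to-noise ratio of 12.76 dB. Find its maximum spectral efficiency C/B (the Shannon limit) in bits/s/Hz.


SNR_linear = 10^(12.76/10) = 18.8799; C/B = log2(1 + SNR_linear) = log2(1 + 18.8799) = 4.3132

4.3132 bits/s/Hz


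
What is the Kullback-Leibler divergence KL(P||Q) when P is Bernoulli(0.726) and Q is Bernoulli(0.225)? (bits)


KL = p*log2(p/q) + (1-p)*log2((1-p)/(1-q)) = 0.726*log2(0.726/0.225) + 0.274*log2(0.274/0.775) = 0.816

0.816 bits


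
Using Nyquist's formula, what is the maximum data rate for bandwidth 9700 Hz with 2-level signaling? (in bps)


Rate = 2 * B * log2(M) = 2 * 9700 * 1.0 = 19400.0

19400.0 bps


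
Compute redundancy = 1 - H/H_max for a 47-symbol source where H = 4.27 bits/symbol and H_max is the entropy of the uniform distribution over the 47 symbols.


H_max = log2(K) = log2(47) = 5.5546 bits/symbol. Redundancy = 1 - H/H_max = 1 - 4.27/5.5546 = 1 - 0.7687 = 0.2313

0.2313


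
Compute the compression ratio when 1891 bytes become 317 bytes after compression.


Ratio = original / compressed = 1891 / 317 = 5.9653

5.9653


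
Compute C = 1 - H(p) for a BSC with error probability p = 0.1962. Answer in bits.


H(p) = -p*log2(p) - (1-p)*log2(1-p) = -0.1962*log2(0.1962) - 0.8038*log2(0.8038) = 0.460992 + 0.253271 = 0.7143. C = 1 - H(p) = 1 - 0.7143 = 0.2857

0.2857 bits


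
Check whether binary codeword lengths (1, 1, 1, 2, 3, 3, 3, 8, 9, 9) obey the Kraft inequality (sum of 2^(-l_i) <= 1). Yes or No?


Kraft sum = sum(2^(-l_i)) = 2.1328, need <= 1. Result: violated (a binary prefix-free code with these lengths cannot exist)

No


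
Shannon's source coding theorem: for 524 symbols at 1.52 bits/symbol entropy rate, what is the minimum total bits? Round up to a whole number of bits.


Minimum bits >= n * H = 524 * 1.52 = 796.48, rounded up to a whole number of bits = 797

797 bits


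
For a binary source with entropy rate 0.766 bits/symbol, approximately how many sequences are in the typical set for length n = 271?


log2|A_typical| = nH = 271 * 0.766 = 207.586, so |A_typical| ~ 2^207.586 = 3.088e+62

3.088e+62


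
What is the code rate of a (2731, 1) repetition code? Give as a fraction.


Rate = k/n = 1/2731

1/2731


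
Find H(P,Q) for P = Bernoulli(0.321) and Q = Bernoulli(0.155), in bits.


H(P,Q) = -p*log2(q) - (1-p)*log2(1-q). -0.321*log2(0.155) = 0.863381; -0.679*log2(0.845) = 0.164981. H(P,Q) = 0.863381 + 0.164981 = 1.0284

1.0284 bits


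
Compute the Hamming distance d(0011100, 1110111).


Count differing positions: ^ ^ . ^ . ^ ^ = 5 differences

5


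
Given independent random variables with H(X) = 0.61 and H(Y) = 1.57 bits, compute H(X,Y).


For independent variables, H(X,Y) = H(X) + H(Y) = 0.61 + 1.57 = 2.18

2.18 bits


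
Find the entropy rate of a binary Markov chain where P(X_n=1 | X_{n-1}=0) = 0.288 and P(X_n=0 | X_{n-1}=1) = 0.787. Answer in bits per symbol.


Stationary distribution: pi_0 = p10/(p01+p10) = 0.7321, pi_1 = 0.2679. Entropy rate H' = pi_0*H(p01) + pi_1*H(p10) = 0.7321*0.8661 + 0.2679*0.7472 = 0.8343

0.8343 bits/symbol


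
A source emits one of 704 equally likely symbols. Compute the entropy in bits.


H = log2(n) = log2(704) = 9.4594

9.4594 bits


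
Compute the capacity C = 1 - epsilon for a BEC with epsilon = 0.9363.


C = 1 - epsilon = 1 - 0.9363 = 0.0637

0.0637 bits


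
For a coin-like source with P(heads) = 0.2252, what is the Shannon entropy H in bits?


H = -p*log2(p) - (1-p)*log2(1-p). -0.2252*log2(0.2252) = 0.484342; -0.7748*log2(0.7748) = 0.285207. H = 0.484342 + 0.285207 = 0.7695

0.7695 bits


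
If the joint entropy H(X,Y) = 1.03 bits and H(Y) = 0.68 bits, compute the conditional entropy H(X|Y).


H(X|Y) = H(X,Y) - H(Y) = 1.03 - 0.68 = 0.35

0.35 bits


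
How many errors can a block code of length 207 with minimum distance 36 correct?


Correction capability = floor((d-1)/2) = floor((36-1)/2) = 17

17 errors


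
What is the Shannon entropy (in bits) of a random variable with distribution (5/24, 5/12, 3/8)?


H = -sum(p_i * log2(p_i)). Terms: -(5/24)*log2(5/24) = 0.471466; -(5/12)*log2(5/12) = 0.526264; -(3/8)*log2(3/8) = 0.530639. H = 0.471466 + 0.526264 + 0.530639 = 1.5284

1.5284 bits


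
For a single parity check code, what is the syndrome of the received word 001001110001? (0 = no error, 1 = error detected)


Syndrome = XOR of all bits = 0 XOR 0 XOR 1 XOR 0 XOR 0 XOR 1 XOR 1 XOR 1 XOR 0 XOR 0 XOR 0 XOR 1 = 1

1


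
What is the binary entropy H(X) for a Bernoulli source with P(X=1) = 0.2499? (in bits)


H = -p*log2(p) - (1-p)*log2(1-p). -0.2499*log2(0.2499) = 0.499944; -0.7501*log2(0.7501) = 0.311175. H = 0.499944 + 0.311175 = 0.8111

0.8111 bits


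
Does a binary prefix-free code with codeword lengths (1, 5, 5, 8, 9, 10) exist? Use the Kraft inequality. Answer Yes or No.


Kraft sum = sum(2^(-l_i)) = 0.5693, need <= 1. Result: satisfied (a binary prefix-free code with these lengths exists)

Yes


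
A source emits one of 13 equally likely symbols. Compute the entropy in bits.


H = log2(n) = log2(13) = 3.7004

3.7004 bits


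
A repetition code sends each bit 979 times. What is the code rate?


Rate = k/n = 1/979

1/979


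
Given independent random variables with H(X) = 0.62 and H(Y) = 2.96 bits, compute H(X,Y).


For independent variables, H(X,Y) = H(X) + H(Y) = 0.62 + 2.96 = 3.58

3.58 bits


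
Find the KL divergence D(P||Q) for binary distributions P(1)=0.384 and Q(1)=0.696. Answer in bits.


KL = p*log2(p/q) + (1-p)*log2((1-p)/(1-q)) = 0.384*log2(0.384/0.696) + 0.616*log2(0.616/0.304) = 0.2982

0.2982 bits


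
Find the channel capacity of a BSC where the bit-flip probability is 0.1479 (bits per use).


H(p) = -p*log2(p) - (1-p)*log2(1-p) = -0.1479*log2(0.1479) - 0.8521*log2(0.8521) = 0.407806 + 0.196754 = 0.6046. C = 1 - H(p) = 1 - 0.6046 = 0.3954

0.3954 bits


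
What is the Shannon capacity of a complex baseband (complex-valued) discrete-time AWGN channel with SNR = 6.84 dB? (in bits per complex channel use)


SNR_linear = 10^(6.84/10) = 4.8306; C = log2(1 + SNR_linear) = log2(1 + 4.8306) = 2.5436

2.5436 bits/channel use


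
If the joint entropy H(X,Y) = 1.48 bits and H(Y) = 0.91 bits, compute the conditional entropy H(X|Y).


H(X|Y) = H(X,Y) - H(Y) = 1.48 - 0.91 = 0.57

0.57 bits


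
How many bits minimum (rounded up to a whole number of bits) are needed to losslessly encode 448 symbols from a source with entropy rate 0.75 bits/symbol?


Minimum bits >= n * H = 448 * 0.75 = 336.0, rounded up to a whole number of bits = 336

336 bits


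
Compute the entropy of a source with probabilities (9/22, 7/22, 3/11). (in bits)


H = -sum(p_i * log2(p_i)). Terms: -(9/22)*log2(9/22) = 0.527525; -(7/22)*log2(7/22) = 0.525661; -(3/11)*log2(3/11) = 0.511219. H = 0.527525 + 0.525661 + 0.511219 = 1.5644

1.5644 bits


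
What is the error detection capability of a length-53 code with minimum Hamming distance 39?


Detection capability = d_min - 1 = 39 - 1 = 38

38 errors


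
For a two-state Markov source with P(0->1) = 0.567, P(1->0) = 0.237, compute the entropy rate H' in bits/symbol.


Stationary distribution: pi_0 = p10/(p01+p10) = 0.2948, pi_1 = 0.7052. Entropy rate H' = pi_0*H(p01) + pi_1*H(p10) = 0.2948*0.987 + 0.7052*0.79 = 0.8481

0.8481 bits/symbol


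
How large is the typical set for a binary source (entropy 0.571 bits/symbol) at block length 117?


log2|A_typical| = nH = 117 * 0.571 = 66.807, so |A_typical| ~ 2^66.807 = 1.291e+20

1.291e+20


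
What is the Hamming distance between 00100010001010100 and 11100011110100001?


Count differing positions: ^ ^ . . . . . ^ ^ ^ ^ ^ ^ . ^ . ^ = 10 differences

10


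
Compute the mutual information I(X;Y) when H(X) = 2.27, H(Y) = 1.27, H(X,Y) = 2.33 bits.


I(X;Y) = H(X) + H(Y) - H(X,Y) = 2.27 + 1.27 - 2.33 = 1.21

1.21 bits


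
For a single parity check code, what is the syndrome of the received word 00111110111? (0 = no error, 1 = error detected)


Syndrome = XOR of all bits = 0 XOR 0 XOR 1 XOR 1 XOR 1 XOR 1 XOR 1 XOR 0 XOR 1 XOR 1 XOR 1 = 0

0


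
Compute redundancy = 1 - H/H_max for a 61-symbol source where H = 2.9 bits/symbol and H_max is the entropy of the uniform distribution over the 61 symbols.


H_max = log2(K) = log2(61) = 5.9307 bits/symbol. Redundancy = 1 - H/H_max = 1 - 2.9/5.9307 = 1 - 0.489 = 0.511

0.511


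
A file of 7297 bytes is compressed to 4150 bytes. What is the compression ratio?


Ratio = original / compressed = 7297 / 4150 = 1.7583

1.7583


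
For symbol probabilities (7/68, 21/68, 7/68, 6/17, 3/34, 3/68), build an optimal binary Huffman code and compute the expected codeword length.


Huffman construction (repeatedly merge the two least-probable nodes; each merge adds 1 bit to every symbol beneath it): 3/68 + 3/34 = 9/68; 7/68 + 7/68 = 7/34; 9/68 + 7/34 = 23/68; 21/68 + 23/68 = 11/17; 6/17 + 11/17 = 1. Resulting codeword lengths (in the order the probabilities were given): (4, 2, 4, 1, 4, 4). L_avg = sum(p_i * l_i) = 7/68*4 + 21/68*2 + 7/68*4 + 6/17*1 + 3/34*4 + 3/68*4 = 79/34 = 2.3235

2.3235 bits


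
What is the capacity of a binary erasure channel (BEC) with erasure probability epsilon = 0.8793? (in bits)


C = 1 - epsilon = 1 - 0.8793 = 0.1207

0.1207 bits


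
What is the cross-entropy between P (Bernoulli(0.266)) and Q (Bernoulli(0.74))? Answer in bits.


H(P,Q) = -p*log2(q) - (1-p)*log2(1-q). -0.266*log2(0.74) = 0.115551; -0.734*log2(0.26) = 1.426468. H(P,Q) = 0.115551 + 1.426468 = 1.542

1.542 bits


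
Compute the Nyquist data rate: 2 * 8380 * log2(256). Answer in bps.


Rate = 2 * B * log2(M) = 2 * 8380 * 8.0 = 134080.0

134080.0 bps


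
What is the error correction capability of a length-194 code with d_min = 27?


Correction capability = floor((d-1)/2) = floor((27-1)/2) = 13

13 errors


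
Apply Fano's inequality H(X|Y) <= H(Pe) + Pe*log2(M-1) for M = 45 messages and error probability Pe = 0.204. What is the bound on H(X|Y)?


H(Pe) = -Pe*log2(Pe) - (1-Pe)*log2(1-Pe) = -0.204*log2(0.204) - 0.796*log2(0.796) = 0.467845 + 0.262011 = 0.7299. Pe*log2(M-1) = 0.204*log2(44) = 1.113724. Bound = H(Pe) + Pe*log2(M-1) = 0.467845 + 0.262011 + 1.113724 = 1.8436

1.8436 bits


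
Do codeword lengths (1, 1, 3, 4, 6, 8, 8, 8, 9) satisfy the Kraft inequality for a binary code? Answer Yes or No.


Kraft sum = sum(2^(-l_i)) = 1.2168, need <= 1. Result: violated (a binary prefix-free code with these lengths cannot exist)

No


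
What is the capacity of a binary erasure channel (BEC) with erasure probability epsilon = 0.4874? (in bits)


C = 1 - epsilon = 1 - 0.4874 = 0.5126

0.5126 bits


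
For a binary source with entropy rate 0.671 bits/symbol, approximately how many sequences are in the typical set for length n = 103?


log2|A_typical| = nH = 103 * 0.671 = 69.113, so |A_typical| ~ 2^69.113 = 6.384e+20

6.384e+20


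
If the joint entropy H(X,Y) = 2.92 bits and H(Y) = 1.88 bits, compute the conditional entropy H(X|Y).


H(X|Y) = H(X,Y) - H(Y) = 2.92 - 1.88 = 1.04

1.04 bits


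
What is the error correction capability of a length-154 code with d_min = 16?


Correction capability = floor((d-1)/2) = floor((16-1)/2) = 7

7 errors


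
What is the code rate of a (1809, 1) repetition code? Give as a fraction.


Rate = k/n = 1/1809

1/1809


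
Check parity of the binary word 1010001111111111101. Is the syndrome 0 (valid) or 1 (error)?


Syndrome = XOR of all bits = 1 XOR 0 XOR 1 XOR 0 XOR 0 XOR 0 XOR 1 XOR 1 XOR 1 XOR 1 XOR 1 XOR 1 XOR 1 XOR 1 XOR 1 XOR 1 XOR 1 XOR 0 XOR 1 = 0

0


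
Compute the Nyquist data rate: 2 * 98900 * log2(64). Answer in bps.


Rate = 2 * B * log2(M) = 2 * 98900 * 6.0 = 1186800.0

1186800.0 bps


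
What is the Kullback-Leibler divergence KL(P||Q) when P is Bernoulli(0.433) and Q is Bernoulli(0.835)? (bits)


KL = p*log2(p/q) + (1-p)*log2((1-p)/(1-q)) = 0.433*log2(0.433/0.835) + 0.567*log2(0.567/0.165) = 0.5995

0.5995 bits


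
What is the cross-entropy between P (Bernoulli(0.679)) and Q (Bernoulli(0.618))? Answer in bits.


H(P,Q) = -p*log2(q) - (1-p)*log2(1-q). -0.679*log2(0.618) = 0.471444; -0.321*log2(0.382) = 0.445662. H(P,Q) = 0.471444 + 0.445662 = 0.9171

0.9171 bits


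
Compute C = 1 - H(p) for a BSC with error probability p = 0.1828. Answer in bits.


H(p) = -p*log2(p) - (1-p)*log2(1-p) = -0.1828*log2(0.1828) - 0.8172*log2(0.8172) = 0.448164 + 0.238000 = 0.6862. C = 1 - H(p) = 1 - 0.6862 = 0.3138

0.3138 bits


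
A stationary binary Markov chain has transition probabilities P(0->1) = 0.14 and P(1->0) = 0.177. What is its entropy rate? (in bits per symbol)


Stationary distribution: pi_0 = p10/(p01+p10) = 0.5584, pi_1 = 0.4416. Entropy rate H' = pi_0*H(p01) + pi_1*H(p10) = 0.5584*0.5842 + 0.4416*0.6735 = 0.6236

0.6236 bits/symbol


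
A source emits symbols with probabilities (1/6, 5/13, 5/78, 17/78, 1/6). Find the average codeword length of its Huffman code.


Huffman construction (repeatedly merge the two least-probable nodes; each merge adds 1 bit to every symbol beneath it): 5/78 + 1/6 = 3/13; 1/6 + 17/78 = 5/13; 3/13 + 5/13 = 8/13; 5/13 + 8/13 = 1. Resulting codeword lengths (in the order the probabilities were given): (3, 2, 3, 2, 2). L_avg = sum(p_i * l_i) = 1/6*3 + 5/13*2 + 5/78*3 + 17/78*2 + 1/6*2 = 29/13 = 2.2308

2.2308 bits


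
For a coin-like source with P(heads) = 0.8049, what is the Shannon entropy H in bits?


H = -p*log2(p) - (1-p)*log2(1-p). -0.8049*log2(0.8049) = 0.252029; -0.1951*log2(0.1951) = 0.459990. H = 0.252029 + 0.459990 = 0.712

0.712 bits


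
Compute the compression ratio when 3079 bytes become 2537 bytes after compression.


Ratio = original / compressed = 3079 / 2537 = 1.2136

1.2136


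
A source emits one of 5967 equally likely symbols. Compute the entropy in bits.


H = log2(n) = log2(5967) = 12.5428

12.5428 bits


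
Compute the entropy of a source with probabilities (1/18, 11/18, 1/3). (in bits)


H = -sum(p_i * log2(p_i)). Terms: -(1/18)*log2(1/18) = 0.231663; -(11/18)*log2(11/18) = 0.434190; -(1/3)*log2(1/3) = 0.528321. H = 0.231663 + 0.434190 + 0.528321 = 1.1942

1.1942 bits


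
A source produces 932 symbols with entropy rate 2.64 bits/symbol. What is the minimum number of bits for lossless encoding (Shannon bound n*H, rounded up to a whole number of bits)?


Minimum bits >= n * H = 932 * 2.64 = 2460.48, rounded up to a whole number of bits = 2461

2461 bits


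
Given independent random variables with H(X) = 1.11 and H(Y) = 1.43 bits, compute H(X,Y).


For independent variables, H(X,Y) = H(X) + H(Y) = 1.11 + 1.43 = 2.54

2.54 bits


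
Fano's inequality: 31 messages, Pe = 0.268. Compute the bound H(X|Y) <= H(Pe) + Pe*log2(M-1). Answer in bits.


H(Pe) = -Pe*log2(Pe) - (1-Pe)*log2(1-Pe) = -0.268*log2(0.268) - 0.732*log2(0.732) = 0.509118 + 0.329462 = 0.8386. Pe*log2(M-1) = 0.268*log2(30) = 1.315047. Bound = H(Pe) + Pe*log2(M-1) = 0.509118 + 0.329462 + 1.315047 = 2.1536

2.1536 bits


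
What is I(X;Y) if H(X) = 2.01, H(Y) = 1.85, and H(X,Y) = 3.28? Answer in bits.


I(X;Y) = H(X) + H(Y) - H(X,Y) = 2.01 + 1.85 - 3.28 = 0.58

0.58 bits


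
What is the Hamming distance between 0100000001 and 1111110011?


Count differing positions: ^ . ^ ^ ^ ^ . . ^ . = 6 differences

6


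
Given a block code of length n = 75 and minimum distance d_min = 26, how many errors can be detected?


Detection capability = d_min - 1 = 26 - 1 = 25

25 errors


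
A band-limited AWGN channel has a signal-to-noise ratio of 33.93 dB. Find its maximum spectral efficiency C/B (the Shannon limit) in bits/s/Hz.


SNR_linear = 10^(33.93/10) = 2471.7241; C/B = log2(1 + SNR_linear) = log2(1 + 2471.7241) = 11.2719

11.2719 bits/s/Hz


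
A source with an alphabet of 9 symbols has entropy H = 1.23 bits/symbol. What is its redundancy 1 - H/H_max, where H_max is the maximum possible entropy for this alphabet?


H_max = log2(K) = log2(9) = 3.1699 bits/symbol. Redundancy = 1 - H/H_max = 1 - 1.23/3.1699 = 1 - 0.388 = 0.612

0.612


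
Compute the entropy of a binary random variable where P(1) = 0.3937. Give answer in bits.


H = -p*log2(p) - (1-p)*log2(1-p). -0.3937*log2(0.3937) = 0.529460; -0.6063*log2(0.6063) = 0.437686. H = 0.529460 + 0.437686 = 0.9671

0.9671 bits


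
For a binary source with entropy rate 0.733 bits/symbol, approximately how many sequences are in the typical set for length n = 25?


log2|A_typical| = nH = 25 * 0.733 = 18.325, so |A_typical| ~ 2^18.325 = 3.284e+05

3.284e+05


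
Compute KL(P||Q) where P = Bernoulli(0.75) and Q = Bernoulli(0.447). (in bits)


KL = p*log2(p/q) + (1-p)*log2((1-p)/(1-q)) = 0.75*log2(0.75/0.447) + 0.25*log2(0.25/0.553) = 0.2736

0.2736 bits


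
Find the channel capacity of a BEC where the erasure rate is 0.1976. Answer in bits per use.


C = 1 - epsilon = 1 - 0.1976 = 0.8024

0.8024 bits


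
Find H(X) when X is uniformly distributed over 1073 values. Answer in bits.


H = log2(n) = log2(1073) = 10.0674

10.0674 bits


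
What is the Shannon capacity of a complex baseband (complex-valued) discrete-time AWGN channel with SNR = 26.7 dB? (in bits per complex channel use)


SNR_linear = 10^(26.7/10) = 467.7351; C = log2(1 + SNR_linear) = log2(1 + 467.7351) = 8.8726

8.8726 bits/channel use


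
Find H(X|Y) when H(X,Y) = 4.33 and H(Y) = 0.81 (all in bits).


H(X|Y) = H(X,Y) - H(Y) = 4.33 - 0.81 = 3.52

3.52 bits


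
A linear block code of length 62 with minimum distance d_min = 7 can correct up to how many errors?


Correction capability = floor((d-1)/2) = floor((7-1)/2) = 3

3 errors


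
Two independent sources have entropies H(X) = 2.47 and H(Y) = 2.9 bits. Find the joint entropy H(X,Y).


For independent variables, H(X,Y) = H(X) + H(Y) = 2.47 + 2.9 = 5.37

5.37 bits


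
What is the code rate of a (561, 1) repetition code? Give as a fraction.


Rate = k/n = 1/561

1/561


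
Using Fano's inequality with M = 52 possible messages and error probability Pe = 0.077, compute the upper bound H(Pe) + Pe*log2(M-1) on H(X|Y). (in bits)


H(Pe) = -Pe*log2(Pe) - (1-Pe)*log2(1-Pe) = -0.077*log2(0.077) - 0.923*log2(0.923) = 0.284823 + 0.106696 = 0.3915. Pe*log2(M-1) = 0.077*log2(51) = 0.436777. Bound = H(Pe) + Pe*log2(M-1) = 0.284823 + 0.106696 + 0.436777 = 0.8283

0.8283 bits


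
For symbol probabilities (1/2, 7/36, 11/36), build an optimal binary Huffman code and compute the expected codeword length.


Huffman construction (repeatedly merge the two least-probable nodes; each merge adds 1 bit to every symbol beneath it): 7/36 + 11/36 = 1/2; 1/2 + 1/2 = 1. Resulting codeword lengths (in the order the probabilities were given): (1, 2, 2). L_avg = sum(p_i * l_i) = 1/2*1 + 7/36*2 + 11/36*2 = 3/2 = 1.5

1.5 bits


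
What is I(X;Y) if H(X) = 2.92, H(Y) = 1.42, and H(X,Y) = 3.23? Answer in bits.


I(X;Y) = H(X) + H(Y) - H(X,Y) = 2.92 + 1.42 - 3.23 = 1.11

1.11 bits


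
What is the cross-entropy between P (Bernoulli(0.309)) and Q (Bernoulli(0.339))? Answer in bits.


H(P,Q) = -p*log2(q) - (1-p)*log2(1-q). -0.309*log2(0.339) = 0.482239; -0.691*log2(0.661) = 0.412719. H(P,Q) = 0.482239 + 0.412719 = 0.895

0.895 bits


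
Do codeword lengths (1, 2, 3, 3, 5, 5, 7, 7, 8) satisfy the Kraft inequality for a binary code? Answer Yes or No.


Kraft sum = sum(2^(-l_i)) = 1.082, need <= 1. Result: violated (a binary prefix-free code with these lengths cannot exist)

No


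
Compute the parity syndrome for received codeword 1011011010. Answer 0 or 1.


Syndrome = XOR of all bits = 1 XOR 0 XOR 1 XOR 1 XOR 0 XOR 1 XOR 1 XOR 0 XOR 1 XOR 0 = 0

0


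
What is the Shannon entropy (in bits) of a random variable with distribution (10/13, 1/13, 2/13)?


H = -sum(p_i * log2(p_i)). Terms: -(10/13)*log2(10/13) = 0.291163; -(1/13)*log2(1/13) = 0.284649; -(2/13)*log2(2/13) = 0.415452. H = 0.291163 + 0.284649 + 0.415452 = 0.9913

0.9913 bits


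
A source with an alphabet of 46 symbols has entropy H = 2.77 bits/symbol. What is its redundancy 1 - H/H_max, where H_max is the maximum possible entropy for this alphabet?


H_max = log2(K) = log2(46) = 5.5236 bits/symbol. Redundancy = 1 - H/H_max = 1 - 2.77/5.5236 = 1 - 0.5015 = 0.4985

0.4985


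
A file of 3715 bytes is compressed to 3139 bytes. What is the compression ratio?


Ratio = original / compressed = 3715 / 3139 = 1.1835

1.1835


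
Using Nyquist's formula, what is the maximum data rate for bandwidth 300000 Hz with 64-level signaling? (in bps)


Rate = 2 * B * log2(M) = 2 * 300000 * 6.0 = 3600000.0

3600000.0 bps


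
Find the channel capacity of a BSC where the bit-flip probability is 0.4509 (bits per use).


H(p) = -p*log2(p) - (1-p)*log2(1-p) = -0.4509*log2(0.4509) - 0.5491*log2(0.5491) = 0.518138 + 0.474894 = 0.993. C = 1 - H(p) = 1 - 0.993 = 0.007

0.007 bits


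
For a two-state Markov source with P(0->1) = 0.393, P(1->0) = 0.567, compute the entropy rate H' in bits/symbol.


Stationary distribution: pi_0 = p10/(p01+p10) = 0.5906, pi_1 = 0.4094. Entropy rate H' = pi_0*H(p01) + pi_1*H(p10) = 0.5906*0.9667 + 0.4094*0.987 = 0.975

0.975 bits/symbol


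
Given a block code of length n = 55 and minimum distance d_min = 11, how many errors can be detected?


Detection capability = d_min - 1 = 11 - 1 = 10

10 errors


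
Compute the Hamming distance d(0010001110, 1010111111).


Count differing positions: ^ . . . ^ ^ . . . ^ = 4 differences

4


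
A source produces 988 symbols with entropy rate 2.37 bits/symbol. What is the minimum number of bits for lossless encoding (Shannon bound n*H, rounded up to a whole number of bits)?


Minimum bits >= n * H = 988 * 2.37 = 2341.56, rounded up to a whole number of bits = 2342

2342 bits


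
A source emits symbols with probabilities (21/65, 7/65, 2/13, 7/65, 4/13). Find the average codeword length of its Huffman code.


Huffman construction (repeatedly merge the two least-probable nodes; each merge adds 1 bit to every symbol beneath it): 7/65 + 7/65 = 14/65; 2/13 + 14/65 = 24/65; 4/13 + 21/65 = 41/65; 24/65 + 41/65 = 1. Resulting codeword lengths (in the order the probabilities were given): (2, 3, 2, 3, 2). L_avg = sum(p_i * l_i) = 21/65*2 + 7/65*3 + 2/13*2 + 7/65*3 + 4/13*2 = 144/65 = 2.2154

2.2154 bits


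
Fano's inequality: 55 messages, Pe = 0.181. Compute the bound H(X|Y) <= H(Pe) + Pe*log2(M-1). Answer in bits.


H(Pe) = -Pe*log2(Pe) - (1-Pe)*log2(1-Pe) = -0.181*log2(0.181) - 0.819*log2(0.819) = 0.446335 + 0.235925 = 0.6823. Pe*log2(M-1) = 0.181*log2(54) = 1.041635. Bound = H(Pe) + Pe*log2(M-1) = 0.446335 + 0.235925 + 1.041635 = 1.7239

1.7239 bits


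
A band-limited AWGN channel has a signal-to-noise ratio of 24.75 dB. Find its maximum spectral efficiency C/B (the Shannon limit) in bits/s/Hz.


SNR_linear = 10^(24.75/10) = 298.5383; C/B = log2(1 + SNR_linear) = log2(1 + 298.5383) = 8.2266

8.2266 bits/s/Hz


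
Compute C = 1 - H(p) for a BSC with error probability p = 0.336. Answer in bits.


H(p) = -p*log2(p) - (1-p)*log2(1-p) = -0.336*log2(0.336) - 0.664*log2(0.664) = 0.528685 + 0.392255 = 0.9209. C = 1 - H(p) = 1 - 0.9209 = 0.0791

0.0791 bits


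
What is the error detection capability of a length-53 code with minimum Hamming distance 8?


Detection capability = d_min - 1 = 8 - 1 = 7

7 errors


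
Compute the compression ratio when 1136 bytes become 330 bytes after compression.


Ratio = original / compressed = 1136 / 330 = 3.4424

3.4424


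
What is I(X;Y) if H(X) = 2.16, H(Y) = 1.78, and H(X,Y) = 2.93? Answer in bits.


I(X;Y) = H(X) + H(Y) - H(X,Y) = 2.16 + 1.78 - 2.93 = 1.01

1.01 bits


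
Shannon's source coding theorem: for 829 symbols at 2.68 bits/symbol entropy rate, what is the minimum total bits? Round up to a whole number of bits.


Minimum bits >= n * H = 829 * 2.68 = 2221.72, rounded up to a whole number of bits = 2222

2222 bits


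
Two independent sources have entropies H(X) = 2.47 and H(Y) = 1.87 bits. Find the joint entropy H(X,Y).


For independent variables, H(X,Y) = H(X) + H(Y) = 2.47 + 1.87 = 4.34

4.34 bits


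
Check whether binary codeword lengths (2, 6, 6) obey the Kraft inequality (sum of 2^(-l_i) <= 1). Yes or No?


Kraft sum = sum(2^(-l_i)) = 0.2812, need <= 1. Result: satisfied (a binary prefix-free code with these lengths exists)

Yes


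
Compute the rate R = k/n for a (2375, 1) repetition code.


Rate = k/n = 1/2375

1/2375


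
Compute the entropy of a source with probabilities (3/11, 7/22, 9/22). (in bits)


H = -sum(p_i * log2(p_i)). Terms: -(3/11)*log2(3/11) = 0.511219; -(7/22)*log2(7/22) = 0.525661; -(9/22)*log2(9/22) = 0.527525. H = 0.511219 + 0.525661 + 0.527525 = 1.5644

1.5644 bits


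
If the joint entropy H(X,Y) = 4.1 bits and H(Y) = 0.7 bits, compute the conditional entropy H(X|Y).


H(X|Y) = H(X,Y) - H(Y) = 4.1 - 0.7 = 3.4

3.4 bits


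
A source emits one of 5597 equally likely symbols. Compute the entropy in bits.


H = log2(n) = log2(5597) = 12.4504

12.4504 bits


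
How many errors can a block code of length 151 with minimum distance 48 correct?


Correction capability = floor((d-1)/2) = floor((48-1)/2) = 23

23 errors


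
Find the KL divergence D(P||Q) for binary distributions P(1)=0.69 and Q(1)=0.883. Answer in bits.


KL = p*log2(p/q) + (1-p)*log2((1-p)/(1-q)) = 0.69*log2(0.69/0.883) + 0.31*log2(0.31/0.117) = 0.1903

0.1903 bits


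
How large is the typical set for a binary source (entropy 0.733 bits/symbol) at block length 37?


log2|A_typical| = nH = 37 * 0.733 = 27.121, so |A_typical| ~ 2^27.121 = 1.460e+08

1.460e+08


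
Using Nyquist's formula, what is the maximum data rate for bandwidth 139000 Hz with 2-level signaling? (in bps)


Rate = 2 * B * log2(M) = 2 * 139000 * 1.0 = 278000.0

278000.0 bps


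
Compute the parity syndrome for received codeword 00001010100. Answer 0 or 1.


Syndrome = XOR of all bits = 0 XOR 0 XOR 0 XOR 0 XOR 1 XOR 0 XOR 1 XOR 0 XOR 1 XOR 0 XOR 0 = 1

1


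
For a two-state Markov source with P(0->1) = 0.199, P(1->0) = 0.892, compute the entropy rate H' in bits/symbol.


Stationary distribution: pi_0 = p10/(p01+p10) = 0.8176, pi_1 = 0.1824. Entropy rate H' = pi_0*H(p01) + pi_1*H(p10) = 0.8176*0.7199 + 0.1824*0.4939 = 0.6787

0.6787 bits/symbol


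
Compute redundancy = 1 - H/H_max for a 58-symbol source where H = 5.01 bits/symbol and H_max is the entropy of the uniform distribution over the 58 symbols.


H_max = log2(K) = log2(58) = 5.858 bits/symbol. Redundancy = 1 - H/H_max = 1 - 5.01/5.858 = 1 - 0.8552 = 0.1448

0.1448


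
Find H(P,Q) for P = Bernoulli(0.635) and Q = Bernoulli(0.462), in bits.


H(P,Q) = -p*log2(q) - (1-p)*log2(1-q). -0.635*log2(0.462) = 0.707412; -0.365*log2(0.538) = 0.326428. H(P,Q) = 0.707412 + 0.326428 = 1.0338

1.0338 bits


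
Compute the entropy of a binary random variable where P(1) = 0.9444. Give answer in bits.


H = -p*log2(p) - (1-p)*log2(1-p). -0.9444*log2(0.9444) = 0.077941; -0.0556*log2(0.0556) = 0.231784. H = 0.077941 + 0.231784 = 0.3097

0.3097 bits
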